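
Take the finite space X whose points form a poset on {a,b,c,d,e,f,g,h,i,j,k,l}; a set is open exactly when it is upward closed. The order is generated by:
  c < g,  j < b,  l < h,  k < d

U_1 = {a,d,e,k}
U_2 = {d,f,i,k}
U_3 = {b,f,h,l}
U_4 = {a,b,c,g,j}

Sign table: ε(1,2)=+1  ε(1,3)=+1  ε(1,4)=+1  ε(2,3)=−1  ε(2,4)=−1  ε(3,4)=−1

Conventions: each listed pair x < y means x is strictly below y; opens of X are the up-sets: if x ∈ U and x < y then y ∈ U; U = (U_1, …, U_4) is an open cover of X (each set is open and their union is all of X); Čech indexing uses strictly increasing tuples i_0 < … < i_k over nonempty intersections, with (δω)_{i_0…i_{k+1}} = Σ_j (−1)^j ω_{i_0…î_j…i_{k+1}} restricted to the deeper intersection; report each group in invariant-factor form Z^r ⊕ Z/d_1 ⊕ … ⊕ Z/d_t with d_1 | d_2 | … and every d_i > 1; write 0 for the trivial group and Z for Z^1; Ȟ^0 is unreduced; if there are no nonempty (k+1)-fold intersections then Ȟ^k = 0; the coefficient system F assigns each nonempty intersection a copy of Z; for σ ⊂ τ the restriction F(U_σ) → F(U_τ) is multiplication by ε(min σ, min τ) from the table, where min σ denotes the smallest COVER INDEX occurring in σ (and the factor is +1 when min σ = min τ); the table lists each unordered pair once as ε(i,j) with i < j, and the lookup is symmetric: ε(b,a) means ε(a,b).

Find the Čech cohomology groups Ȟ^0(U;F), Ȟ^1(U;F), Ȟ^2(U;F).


nerve of the cover:
  U12={d,k} U14={a} U23={f} U34={b}
C dims 4,4; δ0: rk 3, SNF 1^3
Ȟ^0 = (4 − 3) − 0 = 1, so Ȟ^0 ≅ Z
Ȟ^1 = (4 − 0) − 3 = 1, so Ȟ^1 ≅ Z
Ȟ^2 = (0 − 0) − 0 = 0, so Ȟ^2 ≅ 0

Ȟ^0(U;F) ≅ Z,  Ȟ^1(U;F) ≅ Z,  Ȟ^2(U;F) ≅ 0


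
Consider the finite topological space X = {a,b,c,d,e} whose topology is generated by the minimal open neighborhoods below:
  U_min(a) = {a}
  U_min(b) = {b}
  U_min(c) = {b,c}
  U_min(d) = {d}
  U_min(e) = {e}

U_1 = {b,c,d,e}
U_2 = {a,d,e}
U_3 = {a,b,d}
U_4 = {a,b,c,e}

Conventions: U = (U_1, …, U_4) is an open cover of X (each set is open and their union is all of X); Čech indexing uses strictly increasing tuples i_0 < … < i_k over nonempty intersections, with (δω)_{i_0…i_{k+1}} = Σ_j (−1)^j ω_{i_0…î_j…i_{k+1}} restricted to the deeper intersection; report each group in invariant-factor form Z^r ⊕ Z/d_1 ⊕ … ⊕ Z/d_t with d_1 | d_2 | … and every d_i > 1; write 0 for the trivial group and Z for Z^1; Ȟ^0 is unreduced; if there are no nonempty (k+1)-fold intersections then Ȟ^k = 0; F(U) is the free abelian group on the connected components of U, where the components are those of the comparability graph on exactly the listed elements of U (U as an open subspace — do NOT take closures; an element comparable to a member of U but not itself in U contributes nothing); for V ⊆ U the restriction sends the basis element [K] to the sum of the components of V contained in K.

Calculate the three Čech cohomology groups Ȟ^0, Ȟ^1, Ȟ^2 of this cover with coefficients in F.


nerve simplices:
  U12={d,e} U13={b,d} U14={b,c,e} U23={a,d} U24={a,e} U34={a,b}
  U123={d} U124={e} U134={b} U234={a}
components per intersection:
  U1: {b,c} {d} {e}
  U2: {a} {d} {e}
  U3: {a} {b} {d}
  U4: {a} {b,c} {e}
  U12: {d} {e}
  U13: {b} {d}
  U14: {b,c} {e}
  U23: {a} {d}
  U24: {a} {e}
  U34: {a} {b}
  U123: {d}
  U124: {e}
  U134: {b}
  U234: {a}
C dims 12,12,4; δ0: rk 8, SNF 1^8; δ1: rk 4, SNF 1^4
degree 0: 12−8−0 = 4 → Ȟ^0 ≅ Z^4
degree 1: 12−4−8 = 0 → Ȟ^1 ≅ 0
degree 2: 4−0−4 = 0 → Ȟ^2 ≅ 0

Ȟ^0 ≅ Z^4,  Ȟ^1 ≅ 0,  Ȟ^2 ≅ 0


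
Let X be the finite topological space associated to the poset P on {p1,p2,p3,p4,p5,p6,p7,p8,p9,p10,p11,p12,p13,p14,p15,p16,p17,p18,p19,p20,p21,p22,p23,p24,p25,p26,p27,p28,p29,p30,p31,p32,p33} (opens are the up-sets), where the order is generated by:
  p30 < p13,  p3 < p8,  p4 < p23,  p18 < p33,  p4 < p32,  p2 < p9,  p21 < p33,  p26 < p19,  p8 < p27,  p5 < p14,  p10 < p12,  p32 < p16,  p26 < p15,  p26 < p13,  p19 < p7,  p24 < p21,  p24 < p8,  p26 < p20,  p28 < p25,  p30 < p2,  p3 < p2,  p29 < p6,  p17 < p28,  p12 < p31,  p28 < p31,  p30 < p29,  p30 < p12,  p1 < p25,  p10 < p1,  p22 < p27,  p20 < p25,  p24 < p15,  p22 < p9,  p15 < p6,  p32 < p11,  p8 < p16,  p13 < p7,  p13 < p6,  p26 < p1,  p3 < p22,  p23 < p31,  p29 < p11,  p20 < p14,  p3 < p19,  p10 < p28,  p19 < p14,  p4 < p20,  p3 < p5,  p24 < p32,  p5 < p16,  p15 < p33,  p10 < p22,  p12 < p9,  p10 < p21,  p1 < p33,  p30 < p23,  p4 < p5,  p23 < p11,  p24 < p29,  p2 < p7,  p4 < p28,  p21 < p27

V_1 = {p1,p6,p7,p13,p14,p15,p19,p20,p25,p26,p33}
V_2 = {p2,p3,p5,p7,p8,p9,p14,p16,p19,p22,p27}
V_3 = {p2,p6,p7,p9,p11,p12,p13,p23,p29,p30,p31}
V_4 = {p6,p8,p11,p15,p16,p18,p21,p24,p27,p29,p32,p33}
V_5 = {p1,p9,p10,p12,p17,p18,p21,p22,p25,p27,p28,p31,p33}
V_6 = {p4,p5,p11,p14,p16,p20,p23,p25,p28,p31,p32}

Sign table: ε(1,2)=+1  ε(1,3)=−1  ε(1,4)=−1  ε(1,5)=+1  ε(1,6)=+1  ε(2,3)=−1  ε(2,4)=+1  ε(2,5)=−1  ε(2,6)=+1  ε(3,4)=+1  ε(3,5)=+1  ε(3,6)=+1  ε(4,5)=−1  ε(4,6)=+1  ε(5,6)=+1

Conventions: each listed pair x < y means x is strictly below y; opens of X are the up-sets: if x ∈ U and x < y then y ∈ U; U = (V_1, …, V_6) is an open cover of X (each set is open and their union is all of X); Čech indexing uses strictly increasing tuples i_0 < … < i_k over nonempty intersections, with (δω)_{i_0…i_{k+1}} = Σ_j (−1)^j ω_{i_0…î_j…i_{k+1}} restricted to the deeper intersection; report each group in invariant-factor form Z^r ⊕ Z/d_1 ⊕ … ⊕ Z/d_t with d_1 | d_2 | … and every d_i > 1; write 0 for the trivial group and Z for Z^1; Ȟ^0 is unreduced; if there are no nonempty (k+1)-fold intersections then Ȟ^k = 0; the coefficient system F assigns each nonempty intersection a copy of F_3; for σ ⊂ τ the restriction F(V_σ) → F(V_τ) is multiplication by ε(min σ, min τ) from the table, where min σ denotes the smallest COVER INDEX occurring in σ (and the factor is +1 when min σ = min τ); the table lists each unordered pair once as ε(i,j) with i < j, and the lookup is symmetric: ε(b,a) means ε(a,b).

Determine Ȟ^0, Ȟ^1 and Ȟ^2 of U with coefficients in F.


intersection data:
  V12={p7,p14,p19} V13={p6,p7,p13} V14={p6,p15,p33} V15={p1,p25,p33} V16={p14,p20,p25} V23={p2,p7,p9} V24={p8,p16,p27} V25={p9,p22,p27} V26={p5,p14,p16} V34={p6,p11,p29} V35={p9,p12,p31} V36={p11,p23,p31} V45={p18,p21,p27,p33} V46={p11,p16,p32} V56={p25,p28,p31}
  V123={p7} V126={p14} V134={p6} V145={p33} V156={p25} V235={p9} V245={p27} V246={p16} V346={p11} V356={p31}
C dims 6,15,10; δ0: rk_F3 6; δ1: rk_F3 9
Ȟ^0 = (6 − 6) − 0 = 0, so Ȟ^0 ≅ 0
Ȟ^1 = (15 − 9) − 6 = 0, so Ȟ^1 ≅ 0
Ȟ^2 = (10 − 0) − 9 = 1, so Ȟ^2 ≅ Z/3

Ȟ^0 = 0, Ȟ^1 = 0, Ȟ^2 = Z/3


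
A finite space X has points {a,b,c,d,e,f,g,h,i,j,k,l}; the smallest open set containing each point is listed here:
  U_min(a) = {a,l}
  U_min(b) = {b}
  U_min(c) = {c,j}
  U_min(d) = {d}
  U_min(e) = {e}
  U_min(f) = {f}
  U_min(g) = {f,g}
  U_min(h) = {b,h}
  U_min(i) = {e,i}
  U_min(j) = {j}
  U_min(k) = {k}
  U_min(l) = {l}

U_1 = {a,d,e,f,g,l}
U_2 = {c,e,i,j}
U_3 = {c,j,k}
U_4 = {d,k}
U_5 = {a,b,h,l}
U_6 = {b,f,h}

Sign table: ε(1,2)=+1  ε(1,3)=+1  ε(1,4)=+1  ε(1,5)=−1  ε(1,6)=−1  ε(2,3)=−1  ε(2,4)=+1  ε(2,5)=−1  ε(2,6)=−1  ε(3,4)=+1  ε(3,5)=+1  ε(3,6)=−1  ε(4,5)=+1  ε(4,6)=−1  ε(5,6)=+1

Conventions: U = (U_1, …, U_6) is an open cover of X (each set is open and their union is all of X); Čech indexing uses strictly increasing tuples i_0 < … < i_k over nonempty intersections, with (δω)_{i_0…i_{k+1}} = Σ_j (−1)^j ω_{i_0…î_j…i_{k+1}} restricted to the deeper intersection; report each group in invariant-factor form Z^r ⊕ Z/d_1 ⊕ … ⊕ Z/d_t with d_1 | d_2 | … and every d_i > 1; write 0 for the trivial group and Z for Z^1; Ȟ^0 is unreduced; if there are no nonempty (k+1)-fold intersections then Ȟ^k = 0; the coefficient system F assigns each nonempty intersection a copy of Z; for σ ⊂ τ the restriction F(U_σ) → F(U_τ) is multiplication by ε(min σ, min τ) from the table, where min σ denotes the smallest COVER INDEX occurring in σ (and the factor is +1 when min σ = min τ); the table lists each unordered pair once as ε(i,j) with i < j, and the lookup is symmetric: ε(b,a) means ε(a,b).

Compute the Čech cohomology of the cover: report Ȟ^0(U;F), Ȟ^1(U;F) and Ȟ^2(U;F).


Ȟ^0(U;F) ≅ 0; Ȟ^1(U;F) ≅ Z ⊕ Z/2; Ȟ^2(U;F) ≅ 0

nonempty intersections:
  U12={e} U14={d} U15={a,l} U16={f} U23={c,j} U34={k} U56={b,h}
C dims 6,7; δ0: rk 6, SNF 1^5·2
Ȟ^0: (6−6)−0=0 ⇒ 0
Ȟ^1: (7−0)−6=1 plus torsion [2] ⇒ Z ⊕ Z/2
Ȟ^2: (0−0)−0=0 ⇒ 0


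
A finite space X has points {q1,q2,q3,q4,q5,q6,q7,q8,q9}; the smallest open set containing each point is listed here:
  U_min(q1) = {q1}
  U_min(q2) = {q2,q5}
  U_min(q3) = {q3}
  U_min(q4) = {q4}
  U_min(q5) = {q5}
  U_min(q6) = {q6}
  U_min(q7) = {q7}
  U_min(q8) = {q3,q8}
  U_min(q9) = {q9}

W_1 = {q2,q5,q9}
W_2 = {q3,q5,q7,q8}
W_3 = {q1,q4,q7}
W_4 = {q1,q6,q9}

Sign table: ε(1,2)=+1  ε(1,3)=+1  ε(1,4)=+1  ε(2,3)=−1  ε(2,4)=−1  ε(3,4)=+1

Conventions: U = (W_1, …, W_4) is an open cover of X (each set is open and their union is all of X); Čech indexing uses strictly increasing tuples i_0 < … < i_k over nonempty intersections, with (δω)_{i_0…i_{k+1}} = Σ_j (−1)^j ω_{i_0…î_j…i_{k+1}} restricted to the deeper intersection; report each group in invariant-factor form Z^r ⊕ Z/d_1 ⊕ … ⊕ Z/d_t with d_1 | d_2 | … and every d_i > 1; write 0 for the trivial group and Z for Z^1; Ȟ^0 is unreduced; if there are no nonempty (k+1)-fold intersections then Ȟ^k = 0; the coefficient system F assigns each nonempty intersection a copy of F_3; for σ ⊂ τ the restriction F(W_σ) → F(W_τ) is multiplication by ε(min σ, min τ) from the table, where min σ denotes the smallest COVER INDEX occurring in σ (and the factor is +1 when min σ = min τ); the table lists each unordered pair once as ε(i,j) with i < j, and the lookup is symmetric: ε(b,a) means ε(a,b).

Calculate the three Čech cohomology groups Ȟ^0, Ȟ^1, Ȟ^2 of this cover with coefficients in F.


Ȟ^0 ≅ 0; Ȟ^1 ≅ 0; Ȟ^2 ≅ 0

nonempty intersections:
  W12={q5} W14={q9} W23={q7} W34={q1}
C dims 4,4; δ0: rk_F3 4
Ȟ^0: (4−4)−0=0 ⇒ 0
Ȟ^1: (4−0)−4=0 ⇒ 0
Ȟ^2: (0−0)−0=0 ⇒ 0


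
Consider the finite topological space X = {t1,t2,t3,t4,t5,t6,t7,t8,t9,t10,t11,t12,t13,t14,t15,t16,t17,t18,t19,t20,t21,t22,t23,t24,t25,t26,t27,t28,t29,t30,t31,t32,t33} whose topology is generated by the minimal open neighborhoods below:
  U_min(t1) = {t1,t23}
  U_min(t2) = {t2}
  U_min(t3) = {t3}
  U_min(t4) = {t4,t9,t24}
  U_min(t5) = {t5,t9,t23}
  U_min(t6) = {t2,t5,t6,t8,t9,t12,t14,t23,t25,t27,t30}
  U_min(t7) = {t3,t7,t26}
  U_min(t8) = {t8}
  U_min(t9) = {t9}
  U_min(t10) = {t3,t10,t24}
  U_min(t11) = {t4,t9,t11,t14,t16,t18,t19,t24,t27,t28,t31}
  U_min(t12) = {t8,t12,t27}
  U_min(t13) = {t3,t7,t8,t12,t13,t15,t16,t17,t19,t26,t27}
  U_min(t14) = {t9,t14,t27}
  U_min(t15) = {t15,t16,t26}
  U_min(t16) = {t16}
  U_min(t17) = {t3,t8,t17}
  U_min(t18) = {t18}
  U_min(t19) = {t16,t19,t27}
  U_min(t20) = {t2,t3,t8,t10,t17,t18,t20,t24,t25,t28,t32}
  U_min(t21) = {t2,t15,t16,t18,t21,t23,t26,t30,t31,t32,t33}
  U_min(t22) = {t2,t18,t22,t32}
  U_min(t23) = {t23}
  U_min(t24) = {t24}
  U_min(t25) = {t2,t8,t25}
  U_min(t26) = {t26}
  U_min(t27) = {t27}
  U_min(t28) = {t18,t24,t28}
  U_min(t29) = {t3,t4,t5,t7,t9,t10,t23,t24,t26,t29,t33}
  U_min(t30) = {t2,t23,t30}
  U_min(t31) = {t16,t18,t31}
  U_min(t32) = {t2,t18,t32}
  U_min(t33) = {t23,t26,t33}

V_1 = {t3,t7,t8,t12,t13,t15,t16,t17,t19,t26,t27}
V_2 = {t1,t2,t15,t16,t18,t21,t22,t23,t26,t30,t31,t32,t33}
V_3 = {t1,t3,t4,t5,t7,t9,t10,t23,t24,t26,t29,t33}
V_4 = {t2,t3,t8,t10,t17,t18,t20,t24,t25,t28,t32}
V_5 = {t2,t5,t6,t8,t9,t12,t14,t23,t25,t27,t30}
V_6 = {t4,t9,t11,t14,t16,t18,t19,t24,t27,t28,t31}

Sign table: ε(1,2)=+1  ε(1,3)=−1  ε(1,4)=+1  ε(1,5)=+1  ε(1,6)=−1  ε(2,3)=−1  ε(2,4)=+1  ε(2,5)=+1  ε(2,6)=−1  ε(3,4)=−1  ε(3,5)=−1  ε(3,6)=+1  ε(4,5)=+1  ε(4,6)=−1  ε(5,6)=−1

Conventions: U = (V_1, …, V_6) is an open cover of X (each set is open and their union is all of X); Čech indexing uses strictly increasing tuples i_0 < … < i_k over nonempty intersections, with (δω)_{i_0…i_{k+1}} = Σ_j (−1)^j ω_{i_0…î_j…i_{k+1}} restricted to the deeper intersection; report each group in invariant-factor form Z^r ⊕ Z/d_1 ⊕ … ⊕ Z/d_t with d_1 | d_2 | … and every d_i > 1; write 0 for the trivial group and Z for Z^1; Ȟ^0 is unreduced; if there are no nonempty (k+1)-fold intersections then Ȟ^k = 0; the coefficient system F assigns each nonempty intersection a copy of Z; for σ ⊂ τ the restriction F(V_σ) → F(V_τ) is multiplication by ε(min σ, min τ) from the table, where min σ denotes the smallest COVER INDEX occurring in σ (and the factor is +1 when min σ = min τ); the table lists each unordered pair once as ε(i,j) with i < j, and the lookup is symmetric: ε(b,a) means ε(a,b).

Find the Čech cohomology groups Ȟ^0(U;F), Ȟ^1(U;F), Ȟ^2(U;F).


Ȟ^0(U;F) ≅ Z, Ȟ^1(U;F) ≅ 0, Ȟ^2(U;F) ≅ Z/2

cover nerve:
  V12={t15,t16,t26} V13={t3,t7,t26} V14={t3,t8,t17} V15={t8,t12,t27} V16={t16,t19,t27} V23={t1,t23,t26,t33} V24={t2,t18,t32} V25={t2,t23,t30} V26={t16,t18,t31} V34={t3,t10,t24} V35={t5,t9,t23} V36={t4,t9,t24} V45={t2,t8,t25} V46={t18,t24,t28} V56={t9,t14,t27}
  V123={t26} V126={t16} V134={t3} V145={t8} V156={t27} V235={t23} V245={t2} V246={t18} V346={t24} V356={t9}
C dims 6,15,10; δ0: rk 5, SNF 1^5; δ1: rk 10, SNF 1^9·2
Ȟ^0: (6−5)−0=1 ⇒ Z
Ȟ^1: (15−10)−5=0 ⇒ 0
Ȟ^2: (10−0)−10=0 plus torsion [2] ⇒ Z/2


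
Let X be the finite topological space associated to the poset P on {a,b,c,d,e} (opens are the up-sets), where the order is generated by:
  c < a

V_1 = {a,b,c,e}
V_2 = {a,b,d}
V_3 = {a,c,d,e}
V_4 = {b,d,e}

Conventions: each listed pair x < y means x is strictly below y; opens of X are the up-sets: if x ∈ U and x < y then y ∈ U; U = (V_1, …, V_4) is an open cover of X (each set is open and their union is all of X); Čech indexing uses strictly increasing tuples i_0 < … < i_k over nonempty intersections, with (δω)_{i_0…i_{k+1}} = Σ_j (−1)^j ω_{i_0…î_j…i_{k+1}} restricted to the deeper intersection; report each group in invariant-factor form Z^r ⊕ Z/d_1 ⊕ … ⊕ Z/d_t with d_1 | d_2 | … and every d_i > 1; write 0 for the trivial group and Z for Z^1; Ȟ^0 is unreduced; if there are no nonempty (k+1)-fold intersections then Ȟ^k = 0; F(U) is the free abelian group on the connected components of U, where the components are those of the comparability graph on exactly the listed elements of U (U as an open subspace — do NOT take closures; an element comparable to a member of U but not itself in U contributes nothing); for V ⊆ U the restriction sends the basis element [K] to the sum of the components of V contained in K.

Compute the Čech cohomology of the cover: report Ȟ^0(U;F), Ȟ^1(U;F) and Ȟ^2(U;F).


Ȟ^0(U;F) ≅ Z^4, Ȟ^1(U;F) ≅ 0 and Ȟ^2(U;F) ≅ 0

nerve of the cover:
  V12={a,b} V13={a,c,e} V14={b,e} V23={a,d} V24={b,d} V34={d,e}
  V123={a} V124={b} V134={e} V234={d}
components per intersection:
  V1: {a,c} {b} {e}
  V2: {a} {b} {d}
  V3: {a,c} {d} {e}
  V4: {b} {d} {e}
  V12: {a} {b}
  V13: {a,c} {e}
  V14: {b} {e}
  V23: {a} {d}
  V24: {b} {d}
  V34: {d} {e}
  V123: {a}
  V124: {b}
  V134: {e}
  V234: {d}
C dims 12,12,4; δ0: rk 8, SNF 1^8; δ1: rk 4, SNF 1^4
Ȟ^0 = (12 − 8) − 0 = 4, so Ȟ^0 ≅ Z^4
Ȟ^1 = (12 − 4) − 8 = 0, so Ȟ^1 ≅ 0
Ȟ^2 = (4 − 0) − 4 = 0, so Ȟ^2 ≅ 0


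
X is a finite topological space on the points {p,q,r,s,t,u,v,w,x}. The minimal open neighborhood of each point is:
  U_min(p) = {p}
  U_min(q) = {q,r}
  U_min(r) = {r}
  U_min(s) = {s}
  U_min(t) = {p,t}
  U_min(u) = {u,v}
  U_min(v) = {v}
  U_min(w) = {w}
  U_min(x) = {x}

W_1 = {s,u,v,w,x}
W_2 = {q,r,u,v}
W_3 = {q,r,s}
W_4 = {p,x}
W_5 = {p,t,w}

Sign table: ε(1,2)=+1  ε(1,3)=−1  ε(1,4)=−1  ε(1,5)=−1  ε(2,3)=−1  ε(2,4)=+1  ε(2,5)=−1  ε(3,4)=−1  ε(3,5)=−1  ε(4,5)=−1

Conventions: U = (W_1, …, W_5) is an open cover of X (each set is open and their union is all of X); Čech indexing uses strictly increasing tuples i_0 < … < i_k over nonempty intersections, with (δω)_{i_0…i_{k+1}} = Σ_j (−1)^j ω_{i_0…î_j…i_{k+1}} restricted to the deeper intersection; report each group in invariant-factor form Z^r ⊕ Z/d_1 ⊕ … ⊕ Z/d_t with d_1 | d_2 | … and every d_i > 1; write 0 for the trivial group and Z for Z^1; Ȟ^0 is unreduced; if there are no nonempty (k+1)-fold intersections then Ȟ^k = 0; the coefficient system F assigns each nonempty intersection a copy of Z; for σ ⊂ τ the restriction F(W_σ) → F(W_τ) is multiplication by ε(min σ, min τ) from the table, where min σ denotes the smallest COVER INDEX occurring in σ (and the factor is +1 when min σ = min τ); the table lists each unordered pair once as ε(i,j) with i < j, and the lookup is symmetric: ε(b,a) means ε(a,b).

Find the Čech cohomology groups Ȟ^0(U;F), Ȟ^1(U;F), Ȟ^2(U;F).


nonempty overlaps:
  W12={u,v} W13={s} W14={x} W15={w} W23={q,r} W45={p}
C dims 5,6; δ0: rk 5, SNF 1^4·2
degree 0: 5−5−0 = 0 → Ȟ^0 ≅ 0
degree 1: 6−0−5 = 1 plus torsion [2] → Ȟ^1 ≅ Z ⊕ Z/2
degree 2: 0−0−0 = 0 → Ȟ^2 ≅ 0

Ȟ^0 = 0; Ȟ^1 = Z ⊕ Z/2; Ȟ^2 = 0


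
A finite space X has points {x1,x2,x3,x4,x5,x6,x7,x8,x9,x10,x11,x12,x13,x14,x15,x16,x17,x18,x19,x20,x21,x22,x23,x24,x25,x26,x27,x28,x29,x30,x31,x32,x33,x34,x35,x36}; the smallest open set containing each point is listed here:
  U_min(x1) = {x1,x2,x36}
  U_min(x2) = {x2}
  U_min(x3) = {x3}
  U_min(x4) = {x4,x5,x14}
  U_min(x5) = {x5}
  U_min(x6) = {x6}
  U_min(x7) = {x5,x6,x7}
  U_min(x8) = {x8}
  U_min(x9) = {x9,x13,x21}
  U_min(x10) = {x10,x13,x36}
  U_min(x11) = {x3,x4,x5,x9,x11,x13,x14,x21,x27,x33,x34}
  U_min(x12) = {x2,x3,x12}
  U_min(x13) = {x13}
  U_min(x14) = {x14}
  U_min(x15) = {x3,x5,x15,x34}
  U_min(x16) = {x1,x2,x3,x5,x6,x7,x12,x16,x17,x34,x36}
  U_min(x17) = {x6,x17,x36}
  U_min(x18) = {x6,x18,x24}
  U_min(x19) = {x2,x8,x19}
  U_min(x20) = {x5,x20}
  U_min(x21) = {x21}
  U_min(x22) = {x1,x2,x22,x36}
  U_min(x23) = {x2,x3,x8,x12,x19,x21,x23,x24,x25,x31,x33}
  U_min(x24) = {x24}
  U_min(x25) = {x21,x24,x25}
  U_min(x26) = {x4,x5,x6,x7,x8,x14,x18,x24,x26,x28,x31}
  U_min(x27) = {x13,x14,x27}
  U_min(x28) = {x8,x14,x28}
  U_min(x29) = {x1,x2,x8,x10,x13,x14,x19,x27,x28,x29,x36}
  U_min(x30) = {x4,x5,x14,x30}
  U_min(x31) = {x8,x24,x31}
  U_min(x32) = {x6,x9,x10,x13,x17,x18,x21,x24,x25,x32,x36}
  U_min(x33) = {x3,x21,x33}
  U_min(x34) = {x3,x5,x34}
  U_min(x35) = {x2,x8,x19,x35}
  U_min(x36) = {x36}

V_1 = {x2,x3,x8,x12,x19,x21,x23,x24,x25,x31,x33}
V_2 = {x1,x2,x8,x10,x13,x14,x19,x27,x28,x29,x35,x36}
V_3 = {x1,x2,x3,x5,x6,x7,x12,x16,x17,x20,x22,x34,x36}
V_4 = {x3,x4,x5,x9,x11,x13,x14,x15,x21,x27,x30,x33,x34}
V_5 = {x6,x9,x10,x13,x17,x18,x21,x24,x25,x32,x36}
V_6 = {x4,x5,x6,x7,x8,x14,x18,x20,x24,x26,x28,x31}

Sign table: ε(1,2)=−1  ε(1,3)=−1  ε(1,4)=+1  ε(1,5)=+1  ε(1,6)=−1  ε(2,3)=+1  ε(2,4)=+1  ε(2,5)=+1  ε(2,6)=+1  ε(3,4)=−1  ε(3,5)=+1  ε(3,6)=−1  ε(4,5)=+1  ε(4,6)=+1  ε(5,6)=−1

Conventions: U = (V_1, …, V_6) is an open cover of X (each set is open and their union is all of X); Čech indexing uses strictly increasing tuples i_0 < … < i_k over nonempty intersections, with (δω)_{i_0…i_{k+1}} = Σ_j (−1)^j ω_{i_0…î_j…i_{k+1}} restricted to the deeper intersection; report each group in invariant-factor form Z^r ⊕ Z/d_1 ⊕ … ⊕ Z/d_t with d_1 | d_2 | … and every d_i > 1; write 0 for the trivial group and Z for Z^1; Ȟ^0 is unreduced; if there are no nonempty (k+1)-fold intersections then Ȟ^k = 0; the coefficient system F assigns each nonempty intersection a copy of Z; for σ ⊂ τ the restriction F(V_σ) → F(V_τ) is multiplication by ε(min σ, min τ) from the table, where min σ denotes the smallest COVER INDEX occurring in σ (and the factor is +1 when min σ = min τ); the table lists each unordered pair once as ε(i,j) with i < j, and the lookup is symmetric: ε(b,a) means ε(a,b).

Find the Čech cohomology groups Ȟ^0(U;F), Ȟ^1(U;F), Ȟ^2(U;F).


Ȟ^0 = 0, Ȟ^1 = Z/2 and Ȟ^2 = Z

nonempty intersections:
  V12={x2,x8,x19} V13={x2,x3,x12} V14={x3,x21,x33} V15={x21,x24,x25} V16={x8,x24,x31} V23={x1,x2,x36} V24={x13,x14,x27} V25={x10,x13,x36} V26={x8,x14,x28} V34={x3,x5,x34} V35={x6,x17,x36} V36={x5,x6,x7,x20} V45={x9,x13,x21} V46={x4,x5,x14} V56={x6,x18,x24}
  V123={x2} V126={x8} V134={x3} V145={x21} V156={x24} V235={x36} V245={x13} V246={x14} V346={x5} V356={x6}
C dims 6,15,10; δ0: rk 6, SNF 1^5·2; δ1: rk 9, SNF 1^9
Ȟ^0: (6−6)−0=0 ⇒ 0
Ȟ^1: (15−9)−6=0 plus torsion [2] ⇒ Z/2
Ȟ^2: (10−0)−9=1 ⇒ Z


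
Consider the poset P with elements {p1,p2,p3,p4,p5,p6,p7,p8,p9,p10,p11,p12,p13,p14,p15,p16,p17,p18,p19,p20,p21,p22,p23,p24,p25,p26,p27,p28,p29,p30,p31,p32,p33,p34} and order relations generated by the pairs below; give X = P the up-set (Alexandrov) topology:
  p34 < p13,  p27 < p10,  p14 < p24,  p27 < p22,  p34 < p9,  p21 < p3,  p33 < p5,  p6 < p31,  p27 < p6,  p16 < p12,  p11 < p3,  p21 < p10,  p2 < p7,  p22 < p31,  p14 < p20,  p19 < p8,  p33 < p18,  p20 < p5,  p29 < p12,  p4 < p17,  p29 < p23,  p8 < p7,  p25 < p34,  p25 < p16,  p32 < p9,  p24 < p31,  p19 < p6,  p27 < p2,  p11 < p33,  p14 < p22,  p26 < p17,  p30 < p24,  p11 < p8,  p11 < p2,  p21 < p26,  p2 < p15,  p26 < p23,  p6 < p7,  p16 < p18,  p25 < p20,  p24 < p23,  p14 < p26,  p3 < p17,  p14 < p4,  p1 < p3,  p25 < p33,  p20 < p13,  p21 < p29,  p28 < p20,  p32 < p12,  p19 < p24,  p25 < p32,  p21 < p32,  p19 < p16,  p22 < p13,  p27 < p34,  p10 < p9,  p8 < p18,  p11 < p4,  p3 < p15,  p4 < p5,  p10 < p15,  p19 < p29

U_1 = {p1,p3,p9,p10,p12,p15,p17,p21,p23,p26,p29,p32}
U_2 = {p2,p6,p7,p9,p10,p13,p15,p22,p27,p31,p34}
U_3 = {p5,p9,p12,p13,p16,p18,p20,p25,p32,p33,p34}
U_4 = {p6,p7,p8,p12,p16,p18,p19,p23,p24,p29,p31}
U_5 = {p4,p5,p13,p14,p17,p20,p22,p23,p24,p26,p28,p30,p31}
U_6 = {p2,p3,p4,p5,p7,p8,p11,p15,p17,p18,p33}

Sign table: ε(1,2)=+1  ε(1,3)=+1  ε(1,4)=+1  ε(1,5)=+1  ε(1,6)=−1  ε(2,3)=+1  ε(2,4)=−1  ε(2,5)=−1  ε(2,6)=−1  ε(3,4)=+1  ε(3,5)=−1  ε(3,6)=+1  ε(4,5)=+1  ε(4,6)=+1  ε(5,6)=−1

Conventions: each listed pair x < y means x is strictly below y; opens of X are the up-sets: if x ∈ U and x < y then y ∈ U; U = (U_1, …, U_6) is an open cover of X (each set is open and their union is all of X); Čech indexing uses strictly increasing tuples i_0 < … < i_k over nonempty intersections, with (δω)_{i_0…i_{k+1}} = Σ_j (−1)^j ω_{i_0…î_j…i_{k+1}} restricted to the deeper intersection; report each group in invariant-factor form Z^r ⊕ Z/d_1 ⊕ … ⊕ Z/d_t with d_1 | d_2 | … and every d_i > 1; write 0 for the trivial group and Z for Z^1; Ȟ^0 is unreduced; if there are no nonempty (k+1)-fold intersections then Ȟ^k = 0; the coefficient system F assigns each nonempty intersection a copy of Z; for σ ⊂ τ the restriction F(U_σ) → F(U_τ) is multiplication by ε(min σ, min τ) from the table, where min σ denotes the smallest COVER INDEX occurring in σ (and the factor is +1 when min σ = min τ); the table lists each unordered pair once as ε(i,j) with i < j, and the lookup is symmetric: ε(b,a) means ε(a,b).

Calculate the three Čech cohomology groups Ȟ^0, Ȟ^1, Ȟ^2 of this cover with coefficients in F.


Ȟ^0(U;F) ≅ 0,  Ȟ^1(U;F) ≅ Z/2,  Ȟ^2(U;F) ≅ Z

nonempty intersections:
  U12={p9,p10,p15} U13={p9,p12,p32} U14={p12,p23,p29} U15={p17,p23,p26} U16={p3,p15,p17} U23={p9,p13,p34} U24={p6,p7,p31} U25={p13,p22,p31} U26={p2,p7,p15} U34={p12,p16,p18} U35={p5,p13,p20} U36={p5,p18,p33} U45={p23,p24,p31} U46={p7,p8,p18} U56={p4,p5,p17}
  U123={p9} U126={p15} U134={p12} U145={p23} U156={p17} U235={p13} U245={p31} U246={p7} U346={p18} U356={p5}
C dims 6,15,10; δ0: rk 6, SNF 1^5·2; δ1: rk 9, SNF 1^9
Ȟ^0: (6−6)−0=0 ⇒ 0
Ȟ^1: (15−9)−6=0 plus torsion [2] ⇒ Z/2
Ȟ^2: (10−0)−9=1 ⇒ Z


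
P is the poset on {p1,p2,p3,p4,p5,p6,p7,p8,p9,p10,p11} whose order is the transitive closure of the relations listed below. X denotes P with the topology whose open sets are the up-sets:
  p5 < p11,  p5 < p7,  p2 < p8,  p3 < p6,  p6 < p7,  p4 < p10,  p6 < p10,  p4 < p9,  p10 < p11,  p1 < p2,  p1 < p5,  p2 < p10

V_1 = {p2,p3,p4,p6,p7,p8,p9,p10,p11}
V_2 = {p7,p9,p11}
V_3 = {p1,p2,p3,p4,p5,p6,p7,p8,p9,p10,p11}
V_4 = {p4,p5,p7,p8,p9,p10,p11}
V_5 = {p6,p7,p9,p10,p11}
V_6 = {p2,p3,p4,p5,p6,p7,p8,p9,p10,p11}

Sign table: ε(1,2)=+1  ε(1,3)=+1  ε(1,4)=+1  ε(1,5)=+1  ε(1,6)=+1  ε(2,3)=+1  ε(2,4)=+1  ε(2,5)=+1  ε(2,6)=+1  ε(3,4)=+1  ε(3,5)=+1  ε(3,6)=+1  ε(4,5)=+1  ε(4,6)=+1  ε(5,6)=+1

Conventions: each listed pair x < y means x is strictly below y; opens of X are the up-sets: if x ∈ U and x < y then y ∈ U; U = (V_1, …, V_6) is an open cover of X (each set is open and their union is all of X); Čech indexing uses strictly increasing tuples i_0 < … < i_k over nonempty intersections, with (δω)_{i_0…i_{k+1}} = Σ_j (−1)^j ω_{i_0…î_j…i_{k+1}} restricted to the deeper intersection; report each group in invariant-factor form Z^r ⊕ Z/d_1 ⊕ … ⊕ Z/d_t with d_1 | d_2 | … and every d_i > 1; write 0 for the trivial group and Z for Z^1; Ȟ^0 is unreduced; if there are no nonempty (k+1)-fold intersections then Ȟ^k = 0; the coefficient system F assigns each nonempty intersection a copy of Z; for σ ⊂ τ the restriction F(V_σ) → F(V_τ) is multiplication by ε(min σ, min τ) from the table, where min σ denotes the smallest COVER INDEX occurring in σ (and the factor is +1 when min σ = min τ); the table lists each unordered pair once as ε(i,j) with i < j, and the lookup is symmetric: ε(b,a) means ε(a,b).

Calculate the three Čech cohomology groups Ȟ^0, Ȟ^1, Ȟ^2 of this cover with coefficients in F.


Ȟ^0 = Z, Ȟ^1 = 0, Ȟ^2 = 0

intersection data:
  V12={p7,p9,p11} V13={p2,p3,p4,p6,p7,p8,p9,p10,p11} V14={p4,p7,p8,p9,p10,p11} V15={p6,p7,p9,p10,p11} V16={p2,p3,p4,p6,p7,p8,p9,p10,p11} V23={p7,p9,p11} V24={p7,p9,p11} V25={p7,p9,p11} V26={p7,p9,p11} V34={p4,p5,p7,p8,p9,p10,p11} V35={p6,p7,p9,p10,p11} V36={p2,p3,p4,p5,p6,p7,p8,p9,p10,p11} V45={p7,p9,p10,p11} V46={p4,p5,p7,p8,p9,p10,p11} V56={p6,p7,p9,p10,p11}
  V123={p7,p9,p11} V124={p7,p9,p11} V125={p7,p9,p11} V126={p7,p9,p11} V134={p4,p7,p8,p9,p10,p11} V135={p6,p7,p9,p10,p11} V136={p2,p3,p4,p6,p7,p8,p9,p10,p11} V145={p7,p9,p10,p11} V146={p4,p7,p8,p9,p10,p11} V156={p6,p7,p9,p10,p11} V234={p7,p9,p11} V235={p7,p9,p11} V236={p7,p9,p11} V245={p7,p9,p11} V246={p7,p9,p11} V256={p7,p9,p11} V345={p7,p9,p10,p11} V346={p4,p5,p7,p8,p9,p10,p11} V356={p6,p7,p9,p10,p11} V456={p7,p9,p10,p11}
  V1234={p7,p9,p11} V1235={p7,p9,p11} V1236={p7,p9,p11} V1245={p7,p9,p11} V1246={p7,p9,p11} V1256={p7,p9,p11} V1345={p7,p9,p10,p11} V1346={p4,p7,p8,p9,p10,p11} V1356={p6,p7,p9,p10,p11} V1456={p7,p9,p10,p11} V2345={p7,p9,p11} V2346={p7,p9,p11} V2356={p7,p9,p11} V2456={p7,p9,p11} V3456={p7,p9,p10,p11}
  V12345={p7,p9,p11} V12346={p7,p9,p11} V12356={p7,p9,p11} V12456={p7,p9,p11} V13456={p7,p9,p10,p11} V23456={p7,p9,p11}
  V123456={p7,p9,p11}
C dims 6,15,20,15; δ0: rk 5, SNF 1^5; δ1: rk 10, SNF 1^10; δ2: rk 10, SNF 1^10
Ȟ^0 = (6 − 5) − 0 = 1, so Ȟ^0 ≅ Z
Ȟ^1 = (15 − 10) − 5 = 0, so Ȟ^1 ≅ 0
Ȟ^2 = (20 − 10) − 10 = 0, so Ȟ^2 ≅ 0


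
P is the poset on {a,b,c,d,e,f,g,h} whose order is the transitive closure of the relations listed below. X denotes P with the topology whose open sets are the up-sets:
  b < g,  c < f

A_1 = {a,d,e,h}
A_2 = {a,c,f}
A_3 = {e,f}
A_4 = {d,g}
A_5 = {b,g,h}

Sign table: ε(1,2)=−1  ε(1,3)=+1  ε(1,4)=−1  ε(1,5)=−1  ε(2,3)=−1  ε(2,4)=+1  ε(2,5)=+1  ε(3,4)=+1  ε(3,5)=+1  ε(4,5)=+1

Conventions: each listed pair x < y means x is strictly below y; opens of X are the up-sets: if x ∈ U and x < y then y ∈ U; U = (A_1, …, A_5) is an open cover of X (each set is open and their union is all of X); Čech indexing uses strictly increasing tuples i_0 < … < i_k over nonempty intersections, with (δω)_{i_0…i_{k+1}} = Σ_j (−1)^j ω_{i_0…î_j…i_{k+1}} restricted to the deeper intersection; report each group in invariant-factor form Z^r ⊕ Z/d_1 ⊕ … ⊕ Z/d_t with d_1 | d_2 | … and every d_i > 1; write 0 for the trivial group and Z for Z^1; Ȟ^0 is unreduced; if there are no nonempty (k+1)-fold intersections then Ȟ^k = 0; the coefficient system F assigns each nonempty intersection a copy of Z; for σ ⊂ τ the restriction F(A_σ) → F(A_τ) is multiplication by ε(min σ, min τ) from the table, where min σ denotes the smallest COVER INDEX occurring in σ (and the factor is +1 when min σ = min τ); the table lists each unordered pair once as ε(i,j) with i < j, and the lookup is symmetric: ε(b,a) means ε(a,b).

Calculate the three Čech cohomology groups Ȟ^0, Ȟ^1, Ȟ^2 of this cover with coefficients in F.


Ȟ^0 = Z, Ȟ^1 = Z^2, Ȟ^2 = 0

nonempty intersections:
  A12={a} A13={e} A14={d} A15={h} A23={f} A45={g}
C dims 5,6; δ0: rk 4, SNF 1^4
Ȟ^0: (5−4)−0=1 ⇒ Z
Ȟ^1: (6−0)−4=2 ⇒ Z^2
Ȟ^2: (0−0)−0=0 ⇒ 0


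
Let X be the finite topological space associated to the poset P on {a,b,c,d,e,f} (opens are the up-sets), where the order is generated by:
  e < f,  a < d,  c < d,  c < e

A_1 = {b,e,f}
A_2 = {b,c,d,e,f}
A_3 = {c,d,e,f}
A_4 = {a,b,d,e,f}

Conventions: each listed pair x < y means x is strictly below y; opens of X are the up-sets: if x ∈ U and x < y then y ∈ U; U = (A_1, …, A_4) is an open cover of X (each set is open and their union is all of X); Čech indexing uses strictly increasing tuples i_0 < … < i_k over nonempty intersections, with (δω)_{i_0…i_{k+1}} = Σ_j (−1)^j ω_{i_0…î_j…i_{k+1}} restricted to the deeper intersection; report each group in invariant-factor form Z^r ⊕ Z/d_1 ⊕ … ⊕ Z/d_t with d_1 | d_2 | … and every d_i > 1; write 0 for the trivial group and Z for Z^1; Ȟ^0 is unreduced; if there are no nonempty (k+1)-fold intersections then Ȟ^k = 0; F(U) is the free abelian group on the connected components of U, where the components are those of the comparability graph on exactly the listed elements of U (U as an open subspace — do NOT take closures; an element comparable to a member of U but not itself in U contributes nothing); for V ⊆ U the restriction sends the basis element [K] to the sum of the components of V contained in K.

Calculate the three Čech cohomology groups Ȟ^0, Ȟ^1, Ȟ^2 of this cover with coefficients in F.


Ȟ^0 ≅ Z^2,  Ȟ^1 ≅ 0,  Ȟ^2 ≅ 0

intersection data:
  A12={b,e,f} A13={e,f} A14={b,e,f} A23={c,d,e,f} A24={b,d,e,f} A34={d,e,f}
  A123={e,f} A124={b,e,f} A134={e,f} A234={d,e,f}
  A1234={e,f}
components per intersection:
  A1: {b} {e,f}
  A2: {b} {c,d,e,f}
  A3: {c,d,e,f}
  A4: {a,d} {b} {e,f}
  A12: {b} {e,f}
  A13: {e,f}
  A14: {b} {e,f}
  A23: {c,d,e,f}
  A24: {b} {d} {e,f}
  A34: {d} {e,f}
  A123: {e,f}
  A124: {b} {e,f}
  A134: {e,f}
  A234: {d} {e,f}
  A1234: {e,f}
C dims 8,11,6,1; δ0: rk 6, SNF 1^6; δ1: rk 5, SNF 1^5; δ2: rk 1, SNF 1^1
Ȟ^0 = (8 − 6) − 0 = 2, so Ȟ^0 ≅ Z^2
Ȟ^1 = (11 − 5) − 6 = 0, so Ȟ^1 ≅ 0
Ȟ^2 = (6 − 1) − 5 = 0, so Ȟ^2 ≅ 0


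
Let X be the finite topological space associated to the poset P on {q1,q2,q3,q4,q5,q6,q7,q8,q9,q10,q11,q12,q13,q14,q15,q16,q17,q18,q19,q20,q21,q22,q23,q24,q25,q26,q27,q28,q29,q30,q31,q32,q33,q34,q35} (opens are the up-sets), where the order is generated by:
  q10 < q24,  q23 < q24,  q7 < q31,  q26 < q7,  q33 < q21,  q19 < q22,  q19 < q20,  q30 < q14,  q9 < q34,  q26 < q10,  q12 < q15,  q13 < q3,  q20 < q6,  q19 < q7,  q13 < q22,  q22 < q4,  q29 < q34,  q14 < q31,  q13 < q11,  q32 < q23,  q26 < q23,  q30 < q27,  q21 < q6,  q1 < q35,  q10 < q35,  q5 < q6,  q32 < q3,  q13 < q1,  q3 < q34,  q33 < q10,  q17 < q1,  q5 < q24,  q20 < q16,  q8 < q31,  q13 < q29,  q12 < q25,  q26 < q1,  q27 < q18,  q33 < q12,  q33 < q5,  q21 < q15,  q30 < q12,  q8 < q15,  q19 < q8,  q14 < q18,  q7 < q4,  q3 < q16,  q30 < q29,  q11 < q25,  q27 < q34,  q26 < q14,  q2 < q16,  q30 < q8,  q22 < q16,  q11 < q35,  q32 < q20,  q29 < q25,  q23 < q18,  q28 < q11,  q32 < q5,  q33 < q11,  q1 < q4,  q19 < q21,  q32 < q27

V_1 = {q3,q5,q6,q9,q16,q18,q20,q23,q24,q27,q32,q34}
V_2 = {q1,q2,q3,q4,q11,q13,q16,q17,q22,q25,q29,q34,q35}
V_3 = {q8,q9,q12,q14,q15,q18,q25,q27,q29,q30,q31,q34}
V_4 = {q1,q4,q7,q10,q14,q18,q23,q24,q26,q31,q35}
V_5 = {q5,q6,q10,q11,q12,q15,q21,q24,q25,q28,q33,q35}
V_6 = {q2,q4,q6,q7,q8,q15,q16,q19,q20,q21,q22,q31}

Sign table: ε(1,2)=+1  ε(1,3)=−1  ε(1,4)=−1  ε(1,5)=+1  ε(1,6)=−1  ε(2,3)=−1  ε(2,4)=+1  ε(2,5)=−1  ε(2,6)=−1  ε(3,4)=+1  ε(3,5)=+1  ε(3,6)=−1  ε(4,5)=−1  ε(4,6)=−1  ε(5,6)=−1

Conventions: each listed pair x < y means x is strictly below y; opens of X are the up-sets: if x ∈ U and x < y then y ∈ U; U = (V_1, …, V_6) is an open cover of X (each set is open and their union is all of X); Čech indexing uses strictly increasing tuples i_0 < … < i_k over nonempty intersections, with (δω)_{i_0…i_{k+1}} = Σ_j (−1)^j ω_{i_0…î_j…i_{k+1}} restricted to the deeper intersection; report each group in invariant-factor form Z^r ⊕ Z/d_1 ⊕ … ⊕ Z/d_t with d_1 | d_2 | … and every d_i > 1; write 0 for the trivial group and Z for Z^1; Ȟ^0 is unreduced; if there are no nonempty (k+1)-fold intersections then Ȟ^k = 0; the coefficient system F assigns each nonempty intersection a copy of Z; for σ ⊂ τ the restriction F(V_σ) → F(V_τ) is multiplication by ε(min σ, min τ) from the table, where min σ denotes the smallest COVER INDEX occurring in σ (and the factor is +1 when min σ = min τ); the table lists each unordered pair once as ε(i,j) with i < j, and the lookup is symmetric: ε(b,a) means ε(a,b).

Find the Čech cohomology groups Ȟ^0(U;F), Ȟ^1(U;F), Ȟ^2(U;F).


Ȟ^0(U;F) ≅ 0, Ȟ^1(U;F) ≅ Z/2, Ȟ^2(U;F) ≅ Z

nonempty overlaps:
  V12={q3,q16,q34} V13={q9,q18,q27,q34} V14={q18,q23,q24} V15={q5,q6,q24} V16={q6,q16,q20} V23={q25,q29,q34} V24={q1,q4,q35} V25={q11,q25,q35} V26={q2,q4,q16,q22} V34={q14,q18,q31} V35={q12,q15,q25} V36={q8,q15,q31} V45={q10,q24,q35} V46={q4,q7,q31} V56={q6,q15,q21}
  V123={q34} V126={q16} V134={q18} V145={q24} V156={q6} V235={q25} V245={q35} V246={q4} V346={q31} V356={q15}
C dims 6,15,10; δ0: rk 6, SNF 1^5·2; δ1: rk 9, SNF 1^9
degree 0: 6−6−0 = 0 → Ȟ^0 ≅ 0
degree 1: 15−9−6 = 0 plus torsion [2] → Ȟ^1 ≅ Z/2
degree 2: 10−0−9 = 1 → Ȟ^2 ≅ Z


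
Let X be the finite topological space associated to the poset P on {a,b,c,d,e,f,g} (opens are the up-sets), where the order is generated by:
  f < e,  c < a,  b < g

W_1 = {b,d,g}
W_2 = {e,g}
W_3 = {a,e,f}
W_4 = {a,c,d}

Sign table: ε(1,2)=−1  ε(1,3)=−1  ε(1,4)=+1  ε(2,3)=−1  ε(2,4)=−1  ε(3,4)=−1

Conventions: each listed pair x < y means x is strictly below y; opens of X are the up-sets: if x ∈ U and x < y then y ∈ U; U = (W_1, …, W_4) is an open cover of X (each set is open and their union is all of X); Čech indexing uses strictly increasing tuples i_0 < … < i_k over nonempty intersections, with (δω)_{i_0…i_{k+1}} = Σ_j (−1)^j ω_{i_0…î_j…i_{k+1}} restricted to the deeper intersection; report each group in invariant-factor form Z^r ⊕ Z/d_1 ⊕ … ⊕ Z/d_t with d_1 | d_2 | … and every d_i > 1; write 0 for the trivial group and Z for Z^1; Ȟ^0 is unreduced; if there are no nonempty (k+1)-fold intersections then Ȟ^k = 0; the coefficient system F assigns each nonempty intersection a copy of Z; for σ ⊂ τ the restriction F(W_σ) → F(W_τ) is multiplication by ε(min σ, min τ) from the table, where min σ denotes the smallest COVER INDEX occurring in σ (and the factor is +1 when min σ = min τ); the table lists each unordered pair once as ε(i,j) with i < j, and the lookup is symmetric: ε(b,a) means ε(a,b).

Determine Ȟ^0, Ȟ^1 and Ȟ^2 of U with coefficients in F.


nonempty intersections:
  W12={g} W14={d} W23={e} W34={a}
C dims 4,4; δ0: rk 4, SNF 1^3·2
Ȟ^0: (4−4)−0=0 ⇒ 0
Ȟ^1: (4−0)−4=0 plus torsion [2] ⇒ Z/2
Ȟ^2: (0−0)−0=0 ⇒ 0

Ȟ^0 = 0; Ȟ^1 = Z/2; Ȟ^2 = 0


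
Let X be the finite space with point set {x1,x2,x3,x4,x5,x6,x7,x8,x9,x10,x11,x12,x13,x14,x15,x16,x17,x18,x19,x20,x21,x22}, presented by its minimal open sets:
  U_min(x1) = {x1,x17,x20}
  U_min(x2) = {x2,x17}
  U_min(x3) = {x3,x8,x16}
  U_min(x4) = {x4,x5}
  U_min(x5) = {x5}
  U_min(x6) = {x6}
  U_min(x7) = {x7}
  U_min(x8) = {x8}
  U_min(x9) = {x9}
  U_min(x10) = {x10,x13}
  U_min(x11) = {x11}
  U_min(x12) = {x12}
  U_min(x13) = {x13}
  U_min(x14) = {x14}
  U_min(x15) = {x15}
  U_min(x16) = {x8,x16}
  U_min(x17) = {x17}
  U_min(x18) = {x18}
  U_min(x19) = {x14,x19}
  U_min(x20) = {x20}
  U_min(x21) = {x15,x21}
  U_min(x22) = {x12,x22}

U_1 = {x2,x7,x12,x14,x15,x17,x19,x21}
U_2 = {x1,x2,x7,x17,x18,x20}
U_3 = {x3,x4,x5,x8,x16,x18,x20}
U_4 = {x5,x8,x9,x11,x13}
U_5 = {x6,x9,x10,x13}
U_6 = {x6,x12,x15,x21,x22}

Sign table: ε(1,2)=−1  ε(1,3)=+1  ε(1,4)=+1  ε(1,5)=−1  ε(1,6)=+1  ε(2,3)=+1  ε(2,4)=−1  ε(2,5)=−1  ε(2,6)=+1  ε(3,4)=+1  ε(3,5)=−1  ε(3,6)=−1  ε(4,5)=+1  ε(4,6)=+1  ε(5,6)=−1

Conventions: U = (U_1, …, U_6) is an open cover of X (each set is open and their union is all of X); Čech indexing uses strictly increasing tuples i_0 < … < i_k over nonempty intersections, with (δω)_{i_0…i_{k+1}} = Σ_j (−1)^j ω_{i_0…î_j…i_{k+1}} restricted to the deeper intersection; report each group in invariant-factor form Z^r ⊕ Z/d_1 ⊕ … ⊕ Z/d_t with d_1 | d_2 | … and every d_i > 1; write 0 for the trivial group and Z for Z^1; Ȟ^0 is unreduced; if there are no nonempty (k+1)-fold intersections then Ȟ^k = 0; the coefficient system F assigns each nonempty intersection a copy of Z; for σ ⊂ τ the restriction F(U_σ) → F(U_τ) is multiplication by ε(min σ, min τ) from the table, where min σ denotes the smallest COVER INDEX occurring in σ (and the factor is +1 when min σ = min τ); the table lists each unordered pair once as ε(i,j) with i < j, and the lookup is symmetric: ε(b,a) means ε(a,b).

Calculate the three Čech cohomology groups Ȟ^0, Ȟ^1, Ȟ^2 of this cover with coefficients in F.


Ȟ^0 = Z, Ȟ^1 = Z, Ȟ^2 = 0

nonempty intersections:
  U12={x2,x7,x17} U16={x12,x15,x21} U23={x18,x20} U34={x5,x8} U45={x9,x13} U56={x6}
C dims 6,6; δ0: rk 5, SNF 1^5
Ȟ^0: (6−5)−0=1 ⇒ Z
Ȟ^1: (6−0)−5=1 ⇒ Z
Ȟ^2: (0−0)−0=0 ⇒ 0


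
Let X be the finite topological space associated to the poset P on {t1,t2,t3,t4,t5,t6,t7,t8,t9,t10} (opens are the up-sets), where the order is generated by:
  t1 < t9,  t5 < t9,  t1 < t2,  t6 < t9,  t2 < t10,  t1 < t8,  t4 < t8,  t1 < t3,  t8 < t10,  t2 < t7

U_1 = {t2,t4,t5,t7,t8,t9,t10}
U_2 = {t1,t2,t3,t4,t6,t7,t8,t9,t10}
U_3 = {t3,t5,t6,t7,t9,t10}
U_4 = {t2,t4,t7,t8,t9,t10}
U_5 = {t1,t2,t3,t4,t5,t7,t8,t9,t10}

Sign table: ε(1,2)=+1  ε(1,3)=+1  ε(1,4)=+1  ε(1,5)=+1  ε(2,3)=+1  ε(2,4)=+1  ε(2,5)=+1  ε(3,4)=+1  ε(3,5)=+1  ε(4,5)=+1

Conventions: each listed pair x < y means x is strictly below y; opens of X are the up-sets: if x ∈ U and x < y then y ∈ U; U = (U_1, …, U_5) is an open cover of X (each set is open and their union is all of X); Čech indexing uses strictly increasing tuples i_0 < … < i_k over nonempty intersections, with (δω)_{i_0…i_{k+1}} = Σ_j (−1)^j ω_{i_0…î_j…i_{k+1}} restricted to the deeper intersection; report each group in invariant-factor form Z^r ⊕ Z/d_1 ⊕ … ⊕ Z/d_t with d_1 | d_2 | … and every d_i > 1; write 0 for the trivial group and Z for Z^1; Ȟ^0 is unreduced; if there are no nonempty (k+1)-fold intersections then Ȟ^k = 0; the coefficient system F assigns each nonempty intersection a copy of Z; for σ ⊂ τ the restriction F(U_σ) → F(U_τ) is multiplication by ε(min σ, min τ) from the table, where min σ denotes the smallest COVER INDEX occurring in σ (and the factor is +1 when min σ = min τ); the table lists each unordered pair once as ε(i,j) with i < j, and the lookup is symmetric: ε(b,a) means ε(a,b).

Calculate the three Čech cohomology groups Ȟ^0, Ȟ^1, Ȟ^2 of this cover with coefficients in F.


Ȟ^0(U;F) ≅ Z, Ȟ^1(U;F) ≅ 0 and Ȟ^2(U;F) ≅ 0

cover nerve:
  U12={t2,t4,t7,t8,t9,t10} U13={t5,t7,t9,t10} U14={t2,t4,t7,t8,t9,t10} U15={t2,t4,t5,t7,t8,t9,t10} U23={t3,t6,t7,t9,t10} U24={t2,t4,t7,t8,t9,t10} U25={t1,t2,t3,t4,t7,t8,t9,t10} U34={t7,t9,t10} U35={t3,t5,t7,t9,t10} U45={t2,t4,t7,t8,t9,t10}
  U123={t7,t9,t10} U124={t2,t4,t7,t8,t9,t10} U125={t2,t4,t7,t8,t9,t10} U134={t7,t9,t10} U135={t5,t7,t9,t10} U145={t2,t4,t7,t8,t9,t10} U234={t7,t9,t10} U235={t3,t7,t9,t10} U245={t2,t4,t7,t8,t9,t10} U345={t7,t9,t10}
  U1234={t7,t9,t10} U1235={t7,t9,t10} U1245={t2,t4,t7,t8,t9,t10} U1345={t7,t9,t10} U2345={t7,t9,t10}
  U12345={t7,t9,t10}
C dims 5,10,10,5; δ0: rk 4, SNF 1^4; δ1: rk 6, SNF 1^6; δ2: rk 4, SNF 1^4
Ȟ^0: (5−4)−0=1 ⇒ Z
Ȟ^1: (10−6)−4=0 ⇒ 0
Ȟ^2: (10−4)−6=0 ⇒ 0
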